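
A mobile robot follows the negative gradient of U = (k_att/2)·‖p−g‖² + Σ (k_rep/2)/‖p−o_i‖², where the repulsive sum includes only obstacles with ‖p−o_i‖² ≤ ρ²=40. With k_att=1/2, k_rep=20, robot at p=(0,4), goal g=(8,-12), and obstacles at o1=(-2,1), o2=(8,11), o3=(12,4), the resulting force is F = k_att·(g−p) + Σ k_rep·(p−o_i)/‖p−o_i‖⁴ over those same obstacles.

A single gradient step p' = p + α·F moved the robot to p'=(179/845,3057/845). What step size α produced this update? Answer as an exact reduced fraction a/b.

F_att = 1/2·(g−p) = 1/2·(8,-16) = (4.0000,-8.0000)
o1: d²=13 ≤ ρ²=40; F_rep = 20·(2,3)/13² = (0.2367,0.3550)
o2: d²=113 > ρ²=40 → inactive
o3: d²=144 > ρ²=40 → inactive
F = F_att + ΣF_rep = (4.2367,-7.6450)
Δp = p'−p = (0.2118,-0.3822); α = Δx/Fx = (179/845) / (716/169) = 1/20
check: Δy/Fy = (-323/845) / (-1292/169) = 1/20 ✓

α = 1/20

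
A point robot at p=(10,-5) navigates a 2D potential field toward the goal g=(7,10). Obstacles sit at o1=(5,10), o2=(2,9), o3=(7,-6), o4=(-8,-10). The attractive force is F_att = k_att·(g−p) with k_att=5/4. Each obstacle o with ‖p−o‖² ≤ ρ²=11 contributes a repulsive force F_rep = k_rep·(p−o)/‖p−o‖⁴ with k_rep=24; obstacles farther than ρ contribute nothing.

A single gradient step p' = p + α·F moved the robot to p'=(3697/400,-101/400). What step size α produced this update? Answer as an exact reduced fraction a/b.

F_att = 5/4·(g−p) = 5/4·(-3,15) = (-3.7500,18.7500)
o1: d²=250 > ρ²=11 → inactive
o2: d²=260 > ρ²=11 → inactive
o3: d²=10 ≤ ρ²=11; F_rep = 24·(3,1)/10² = (0.7200,0.2400)
o4: d²=349 > ρ²=11 → inactive
F = F_att + ΣF_rep = (-3.0300,18.9900)
Δp = p'−p = (-0.7575,4.7475); α = Δx/Fx = (-303/400) / (-303/100) = 1/4
check: Δy/Fy = (1899/400) / (1899/100) = 1/4 ✓

α = 1/4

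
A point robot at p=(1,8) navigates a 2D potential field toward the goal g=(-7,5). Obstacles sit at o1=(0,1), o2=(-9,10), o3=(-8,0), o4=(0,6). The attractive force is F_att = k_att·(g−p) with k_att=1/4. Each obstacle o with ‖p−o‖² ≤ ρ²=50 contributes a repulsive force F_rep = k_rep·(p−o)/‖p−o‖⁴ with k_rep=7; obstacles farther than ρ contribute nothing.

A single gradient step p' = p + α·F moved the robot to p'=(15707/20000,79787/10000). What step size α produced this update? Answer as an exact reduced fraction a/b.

α = 1/8

F_att = 1/4·(g−p) = 1/4·(-8,-3) = (-2.0000,-0.7500)
o1: d²=50 ≤ ρ²=50; F_rep = 7·(1,7)/50² = (0.0028,0.0196)
o2: d²=104 > ρ²=50 → inactive
o3: d²=145 > ρ²=50 → inactive
o4: d²=5 ≤ ρ²=50; F_rep = 7·(1,2)/5² = (0.2800,0.5600)
F = F_att + ΣF_rep = (-1.7172,-0.1704)
Δp = p'−p = (-0.2147,-0.0213); α = Δx/Fx = (-4293/20000) / (-4293/2500) = 1/8
check: Δy/Fy = (-213/10000) / (-213/1250) = 1/8 ✓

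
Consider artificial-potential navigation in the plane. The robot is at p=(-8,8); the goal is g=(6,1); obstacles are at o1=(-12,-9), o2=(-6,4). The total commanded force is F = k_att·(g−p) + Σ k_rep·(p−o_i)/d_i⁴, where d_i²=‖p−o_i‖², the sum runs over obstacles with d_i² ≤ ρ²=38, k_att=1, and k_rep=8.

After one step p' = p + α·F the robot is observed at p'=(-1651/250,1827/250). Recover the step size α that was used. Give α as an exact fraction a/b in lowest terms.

F_att = 1·(g−p) = 1·(14,-7) = (14.0000,-7.0000)
o1: d²=305 > ρ²=38 → inactive
o2: d²=20 ≤ ρ²=38; F_rep = 8·(-2,4)/20² = (-0.0400,0.0800)
F = F_att + ΣF_rep = (13.9600,-6.9200)
Δp = p'−p = (1.3960,-0.6920); α = Δx/Fx = (349/250) / (349/25) = 1/10
check: Δy/Fy = (-173/250) / (-173/25) = 1/10 ✓

α = 1/10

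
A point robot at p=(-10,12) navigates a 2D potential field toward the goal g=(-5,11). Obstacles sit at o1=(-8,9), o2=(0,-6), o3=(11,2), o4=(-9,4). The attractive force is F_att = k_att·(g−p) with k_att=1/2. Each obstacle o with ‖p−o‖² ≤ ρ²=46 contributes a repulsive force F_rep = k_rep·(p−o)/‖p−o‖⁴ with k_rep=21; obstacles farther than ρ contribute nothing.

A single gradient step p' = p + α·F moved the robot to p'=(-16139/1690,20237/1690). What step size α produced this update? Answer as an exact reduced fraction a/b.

α = 1/5

F_att = 1/2·(g−p) = 1/2·(5,-1) = (2.5000,-0.5000)
o1: d²=13 ≤ ρ²=46; F_rep = 21·(-2,3)/13² = (-0.2485,0.3728)
o2: d²=424 > ρ²=46 → inactive
o3: d²=541 > ρ²=46 → inactive
o4: d²=65 > ρ²=46 → inactive
F = F_att + ΣF_rep = (2.2515,-0.1272)
Δp = p'−p = (0.4503,-0.0254); α = Δx/Fx = (761/1690) / (761/338) = 1/5
check: Δy/Fy = (-43/1690) / (-43/338) = 1/5 ✓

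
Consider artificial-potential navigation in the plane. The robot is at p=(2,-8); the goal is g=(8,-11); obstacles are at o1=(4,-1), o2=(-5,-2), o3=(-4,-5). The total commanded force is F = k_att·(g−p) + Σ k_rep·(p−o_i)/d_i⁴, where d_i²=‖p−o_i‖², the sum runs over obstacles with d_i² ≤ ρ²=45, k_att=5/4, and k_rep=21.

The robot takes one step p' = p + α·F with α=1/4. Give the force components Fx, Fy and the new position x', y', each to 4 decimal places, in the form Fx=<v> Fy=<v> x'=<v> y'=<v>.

F_att = 5/4·(g−p) = 5/4·(6,-3) = (7.5000,-3.7500)
o1: d²=53 > ρ²=45 → inactive
o2: d²=85 > ρ²=45 → inactive
o3: d²=45 ≤ ρ²=45; F_rep = 21·(6,-3)/45² = (0.0622,-0.0311)
F = F_att + ΣF_rep = (7.5622,-3.7811)
p' = p + 1/4·F = (3.8906,-8.9453)

Fx=7.5622 Fy=-3.7811 x'=3.8906 y'=-8.9453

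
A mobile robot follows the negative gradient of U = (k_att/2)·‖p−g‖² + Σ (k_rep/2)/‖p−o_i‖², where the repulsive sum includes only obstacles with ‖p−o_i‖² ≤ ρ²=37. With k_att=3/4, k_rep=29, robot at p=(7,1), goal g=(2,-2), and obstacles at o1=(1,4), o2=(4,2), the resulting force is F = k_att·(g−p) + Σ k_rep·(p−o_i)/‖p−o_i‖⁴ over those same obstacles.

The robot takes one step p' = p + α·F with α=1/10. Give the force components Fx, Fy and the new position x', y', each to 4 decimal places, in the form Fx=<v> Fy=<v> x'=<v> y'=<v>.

F_att = 3/4·(g−p) = 3/4·(-5,-3) = (-3.7500,-2.2500)
o1: d²=45 > ρ²=37 → inactive
o2: d²=10 ≤ ρ²=37; F_rep = 29·(3,-1)/10² = (0.8700,-0.2900)
F = F_att + ΣF_rep = (-2.8800,-2.5400)
p' = p + 1/10·F = (6.7120,0.7460)

Fx=-2.8800 Fy=-2.5400 x'=6.7120 y'=0.7460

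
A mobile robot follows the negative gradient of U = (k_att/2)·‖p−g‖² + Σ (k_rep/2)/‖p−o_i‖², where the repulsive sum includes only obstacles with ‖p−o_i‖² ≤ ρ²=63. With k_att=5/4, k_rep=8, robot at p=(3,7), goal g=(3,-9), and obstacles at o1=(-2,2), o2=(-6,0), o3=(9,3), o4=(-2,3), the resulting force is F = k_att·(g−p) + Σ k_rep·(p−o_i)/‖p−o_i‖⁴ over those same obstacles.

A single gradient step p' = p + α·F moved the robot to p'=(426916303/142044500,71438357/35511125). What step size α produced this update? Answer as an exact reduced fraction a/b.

α = 1/4

F_att = 5/4·(g−p) = 5/4·(0,-16) = (0.0000,-20.0000)
o1: d²=50 ≤ ρ²=63; F_rep = 8·(5,5)/50² = (0.0160,0.0160)
o2: d²=130 > ρ²=63 → inactive
o3: d²=52 ≤ ρ²=63; F_rep = 8·(-6,4)/52² = (-0.0178,0.0118)
o4: d²=41 ≤ ρ²=63; F_rep = 8·(5,4)/41² = (0.0238,0.0190)
F = F_att + ΣF_rep = (0.0220,-19.9531)
Δp = p'−p = (0.0055,-4.9883); α = Δx/Fx = (782803/142044500) / (782803/35511125) = 1/4
check: Δy/Fy = (-177139518/35511125) / (-708558072/35511125) = 1/4 ✓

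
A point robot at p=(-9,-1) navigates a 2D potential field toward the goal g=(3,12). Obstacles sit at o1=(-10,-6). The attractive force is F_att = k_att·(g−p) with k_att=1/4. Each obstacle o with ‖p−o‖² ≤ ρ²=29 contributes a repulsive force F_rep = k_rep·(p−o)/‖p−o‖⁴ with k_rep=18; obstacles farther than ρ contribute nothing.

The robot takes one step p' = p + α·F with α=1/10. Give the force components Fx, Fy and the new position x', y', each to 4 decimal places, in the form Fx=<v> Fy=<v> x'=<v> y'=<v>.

F_att = 1/4·(g−p) = 1/4·(12,13) = (3.0000,3.2500)
o1: d²=26 ≤ ρ²=29; F_rep = 18·(1,5)/26² = (0.0266,0.1331)
F = F_att + ΣF_rep = (3.0266,3.3831)
p' = p + 1/10·F = (-8.6973,-0.6617)

Fx=3.0266 Fy=3.3831 x'=-8.6973 y'=-0.6617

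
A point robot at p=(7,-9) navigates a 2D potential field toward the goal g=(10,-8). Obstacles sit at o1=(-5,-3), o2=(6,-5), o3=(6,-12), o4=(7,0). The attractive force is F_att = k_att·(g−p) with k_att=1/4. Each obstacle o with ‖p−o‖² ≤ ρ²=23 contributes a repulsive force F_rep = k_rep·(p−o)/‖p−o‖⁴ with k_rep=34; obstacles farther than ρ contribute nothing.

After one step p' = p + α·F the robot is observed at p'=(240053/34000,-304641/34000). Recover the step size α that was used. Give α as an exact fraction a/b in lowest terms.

F_att = 1/4·(g−p) = 1/4·(3,1) = (0.7500,0.2500)
o1: d²=180 > ρ²=23 → inactive
o2: d²=17 ≤ ρ²=23; F_rep = 34·(1,-4)/17² = (0.1176,-0.4706)
o3: d²=10 ≤ ρ²=23; F_rep = 34·(1,3)/10² = (0.3400,1.0200)
o4: d²=81 > ρ²=23 → inactive
F = F_att + ΣF_rep = (1.2076,0.7994)
Δp = p'−p = (0.0604,0.0400); α = Δx/Fx = (2053/34000) / (2053/1700) = 1/20
check: Δy/Fy = (1359/34000) / (1359/1700) = 1/20 ✓

α = 1/20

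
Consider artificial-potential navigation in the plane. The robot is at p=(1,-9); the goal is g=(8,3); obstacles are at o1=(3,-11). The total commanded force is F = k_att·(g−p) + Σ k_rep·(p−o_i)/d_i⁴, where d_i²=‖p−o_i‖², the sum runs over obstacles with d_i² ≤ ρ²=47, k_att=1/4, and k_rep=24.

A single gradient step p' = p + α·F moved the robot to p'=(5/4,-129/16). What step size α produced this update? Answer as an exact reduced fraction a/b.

α = 1/4

F_att = 1/4·(g−p) = 1/4·(7,12) = (1.7500,3.0000)
o1: d²=8 ≤ ρ²=47; F_rep = 24·(-2,2)/8² = (-0.7500,0.7500)
F = F_att + ΣF_rep = (1.0000,3.7500)
Δp = p'−p = (0.2500,0.9375); α = Δx/Fx = (1/4) / (1) = 1/4
check: Δy/Fy = (15/16) / (15/4) = 1/4 ✓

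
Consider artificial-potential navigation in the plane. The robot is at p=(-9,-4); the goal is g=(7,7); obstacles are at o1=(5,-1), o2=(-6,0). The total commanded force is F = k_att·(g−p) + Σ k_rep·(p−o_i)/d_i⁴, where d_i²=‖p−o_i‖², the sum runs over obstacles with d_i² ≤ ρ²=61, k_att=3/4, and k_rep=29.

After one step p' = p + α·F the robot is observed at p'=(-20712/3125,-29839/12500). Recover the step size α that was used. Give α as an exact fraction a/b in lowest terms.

F_att = 3/4·(g−p) = 3/4·(16,11) = (12.0000,8.2500)
o1: d²=205 > ρ²=61 → inactive
o2: d²=25 ≤ ρ²=61; F_rep = 29·(-3,-4)/25² = (-0.1392,-0.1856)
F = F_att + ΣF_rep = (11.8608,8.0644)
Δp = p'−p = (2.3722,1.6129); α = Δx/Fx = (7413/3125) / (7413/625) = 1/5
check: Δy/Fy = (20161/12500) / (20161/2500) = 1/5 ✓

α = 1/5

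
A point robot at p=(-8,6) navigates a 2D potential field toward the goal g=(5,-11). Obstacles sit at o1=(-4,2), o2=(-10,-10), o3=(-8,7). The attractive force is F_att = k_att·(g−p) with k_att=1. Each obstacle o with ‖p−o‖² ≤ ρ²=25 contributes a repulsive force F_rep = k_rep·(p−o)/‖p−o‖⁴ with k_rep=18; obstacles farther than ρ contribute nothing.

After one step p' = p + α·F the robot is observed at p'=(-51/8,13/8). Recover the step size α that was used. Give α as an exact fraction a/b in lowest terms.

F_att = 1·(g−p) = 1·(13,-17) = (13.0000,-17.0000)
o1: d²=32 > ρ²=25 → inactive
o2: d²=260 > ρ²=25 → inactive
o3: d²=1 ≤ ρ²=25; F_rep = 18·(0,-1)/1² = (0.0000,-18.0000)
F = F_att + ΣF_rep = (13.0000,-35.0000)
Δp = p'−p = (1.6250,-4.3750); α = Δx/Fx = (13/8) / (13) = 1/8
check: Δy/Fy = (-35/8) / (-35) = 1/8 ✓

α = 1/8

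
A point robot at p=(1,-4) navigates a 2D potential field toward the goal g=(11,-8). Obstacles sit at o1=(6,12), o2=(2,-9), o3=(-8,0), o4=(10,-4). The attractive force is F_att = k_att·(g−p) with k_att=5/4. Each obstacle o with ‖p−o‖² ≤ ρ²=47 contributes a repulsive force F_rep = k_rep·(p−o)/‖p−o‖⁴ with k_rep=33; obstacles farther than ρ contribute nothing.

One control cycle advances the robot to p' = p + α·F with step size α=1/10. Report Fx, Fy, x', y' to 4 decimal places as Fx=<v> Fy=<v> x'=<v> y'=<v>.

Fx=12.4512 Fy=-4.7559 x'=2.2451 y'=-4.4756

F_att = 5/4·(g−p) = 5/4·(10,-4) = (12.5000,-5.0000)
o1: d²=281 > ρ²=47 → inactive
o2: d²=26 ≤ ρ²=47; F_rep = 33·(-1,5)/26² = (-0.0488,0.2441)
o3: d²=97 > ρ²=47 → inactive
o4: d²=81 > ρ²=47 → inactive
F = F_att + ΣF_rep = (12.4512,-4.7559)
p' = p + 1/10·F = (2.2451,-4.4756)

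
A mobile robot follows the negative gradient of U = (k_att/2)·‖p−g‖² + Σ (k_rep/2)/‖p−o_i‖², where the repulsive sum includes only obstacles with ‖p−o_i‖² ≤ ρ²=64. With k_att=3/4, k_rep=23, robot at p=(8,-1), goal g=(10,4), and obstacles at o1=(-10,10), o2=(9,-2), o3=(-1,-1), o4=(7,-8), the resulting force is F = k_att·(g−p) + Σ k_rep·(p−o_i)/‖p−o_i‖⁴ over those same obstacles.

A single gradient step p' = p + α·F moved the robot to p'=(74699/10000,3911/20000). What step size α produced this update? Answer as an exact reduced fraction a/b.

α = 1/8

F_att = 3/4·(g−p) = 3/4·(2,5) = (1.5000,3.7500)
o1: d²=445 > ρ²=64 → inactive
o2: d²=2 ≤ ρ²=64; F_rep = 23·(-1,1)/2² = (-5.7500,5.7500)
o3: d²=81 > ρ²=64 → inactive
o4: d²=50 ≤ ρ²=64; F_rep = 23·(1,7)/50² = (0.0092,0.0644)
F = F_att + ΣF_rep = (-4.2408,9.5644)
Δp = p'−p = (-0.5301,1.1955); α = Δx/Fx = (-5301/10000) / (-5301/1250) = 1/8
check: Δy/Fy = (23911/20000) / (23911/2500) = 1/8 ✓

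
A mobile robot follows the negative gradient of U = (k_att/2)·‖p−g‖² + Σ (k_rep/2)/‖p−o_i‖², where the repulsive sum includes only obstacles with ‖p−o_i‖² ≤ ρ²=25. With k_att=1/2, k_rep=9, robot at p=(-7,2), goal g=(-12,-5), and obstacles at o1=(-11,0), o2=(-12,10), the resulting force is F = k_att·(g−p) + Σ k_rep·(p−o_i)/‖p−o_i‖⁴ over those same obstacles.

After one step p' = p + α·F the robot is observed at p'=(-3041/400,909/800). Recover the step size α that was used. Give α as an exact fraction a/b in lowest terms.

α = 1/4

F_att = 1/2·(g−p) = 1/2·(-5,-7) = (-2.5000,-3.5000)
o1: d²=20 ≤ ρ²=25; F_rep = 9·(4,2)/20² = (0.0900,0.0450)
o2: d²=89 > ρ²=25 → inactive
F = F_att + ΣF_rep = (-2.4100,-3.4550)
Δp = p'−p = (-0.6025,-0.8638); α = Δx/Fx = (-241/400) / (-241/100) = 1/4
check: Δy/Fy = (-691/800) / (-691/200) = 1/4 ✓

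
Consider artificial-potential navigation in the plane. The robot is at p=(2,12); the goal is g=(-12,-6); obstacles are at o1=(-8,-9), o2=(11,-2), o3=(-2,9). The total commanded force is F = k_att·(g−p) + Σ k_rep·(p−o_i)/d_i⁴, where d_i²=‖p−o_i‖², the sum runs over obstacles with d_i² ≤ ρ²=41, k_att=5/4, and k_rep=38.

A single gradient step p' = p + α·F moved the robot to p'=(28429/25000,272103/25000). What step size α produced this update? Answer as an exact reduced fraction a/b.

α = 1/20

F_att = 5/4·(g−p) = 5/4·(-14,-18) = (-17.5000,-22.5000)
o1: d²=541 > ρ²=41 → inactive
o2: d²=277 > ρ²=41 → inactive
o3: d²=25 ≤ ρ²=41; F_rep = 38·(4,3)/25² = (0.2432,0.1824)
F = F_att + ΣF_rep = (-17.2568,-22.3176)
Δp = p'−p = (-0.8628,-1.1159); α = Δx/Fx = (-21571/25000) / (-21571/1250) = 1/20
check: Δy/Fy = (-27897/25000) / (-27897/1250) = 1/20 ✓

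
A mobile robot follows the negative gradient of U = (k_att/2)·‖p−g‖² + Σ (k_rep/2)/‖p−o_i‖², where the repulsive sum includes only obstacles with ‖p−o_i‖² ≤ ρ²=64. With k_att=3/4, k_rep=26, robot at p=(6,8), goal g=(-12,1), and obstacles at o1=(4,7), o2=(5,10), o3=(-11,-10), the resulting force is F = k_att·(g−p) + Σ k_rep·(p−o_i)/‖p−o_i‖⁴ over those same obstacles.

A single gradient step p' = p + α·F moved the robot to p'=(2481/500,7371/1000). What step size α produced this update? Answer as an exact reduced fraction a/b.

F_att = 3/4·(g−p) = 3/4·(-18,-7) = (-13.5000,-5.2500)
o1: d²=5 ≤ ρ²=64; F_rep = 26·(2,1)/5² = (2.0800,1.0400)
o2: d²=5 ≤ ρ²=64; F_rep = 26·(1,-2)/5² = (1.0400,-2.0800)
o3: d²=613 > ρ²=64 → inactive
F = F_att + ΣF_rep = (-10.3800,-6.2900)
Δp = p'−p = (-1.0380,-0.6290); α = Δx/Fx = (-519/500) / (-519/50) = 1/10
check: Δy/Fy = (-629/1000) / (-629/100) = 1/10 ✓

α = 1/10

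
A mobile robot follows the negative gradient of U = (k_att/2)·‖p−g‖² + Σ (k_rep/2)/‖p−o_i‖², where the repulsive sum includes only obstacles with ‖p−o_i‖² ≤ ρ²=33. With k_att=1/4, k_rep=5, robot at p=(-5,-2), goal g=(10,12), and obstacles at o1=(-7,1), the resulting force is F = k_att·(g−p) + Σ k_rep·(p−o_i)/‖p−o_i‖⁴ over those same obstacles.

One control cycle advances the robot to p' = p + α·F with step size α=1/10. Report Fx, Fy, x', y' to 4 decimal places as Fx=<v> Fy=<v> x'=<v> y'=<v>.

Fx=3.8092 Fy=3.4112 x'=-4.6191 y'=-1.6589

F_att = 1/4·(g−p) = 1/4·(15,14) = (3.7500,3.5000)
o1: d²=13 ≤ ρ²=33; F_rep = 5·(2,-3)/13² = (0.0592,-0.0888)
F = F_att + ΣF_rep = (3.8092,3.4112)
p' = p + 1/10·F = (-4.6191,-1.6589)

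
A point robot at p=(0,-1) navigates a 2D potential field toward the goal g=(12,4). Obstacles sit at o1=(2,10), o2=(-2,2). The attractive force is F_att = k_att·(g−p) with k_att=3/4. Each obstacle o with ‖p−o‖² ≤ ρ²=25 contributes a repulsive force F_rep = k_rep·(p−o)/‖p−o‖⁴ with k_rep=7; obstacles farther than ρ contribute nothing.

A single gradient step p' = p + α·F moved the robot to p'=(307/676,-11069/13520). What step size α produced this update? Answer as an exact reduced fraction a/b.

F_att = 3/4·(g−p) = 3/4·(12,5) = (9.0000,3.7500)
o1: d²=125 > ρ²=25 → inactive
o2: d²=13 ≤ ρ²=25; F_rep = 7·(2,-3)/13² = (0.0828,-0.1243)
F = F_att + ΣF_rep = (9.0828,3.6257)
Δp = p'−p = (0.4541,0.1813); α = Δx/Fx = (307/676) / (1535/169) = 1/20
check: Δy/Fy = (2451/13520) / (2451/676) = 1/20 ✓

α = 1/20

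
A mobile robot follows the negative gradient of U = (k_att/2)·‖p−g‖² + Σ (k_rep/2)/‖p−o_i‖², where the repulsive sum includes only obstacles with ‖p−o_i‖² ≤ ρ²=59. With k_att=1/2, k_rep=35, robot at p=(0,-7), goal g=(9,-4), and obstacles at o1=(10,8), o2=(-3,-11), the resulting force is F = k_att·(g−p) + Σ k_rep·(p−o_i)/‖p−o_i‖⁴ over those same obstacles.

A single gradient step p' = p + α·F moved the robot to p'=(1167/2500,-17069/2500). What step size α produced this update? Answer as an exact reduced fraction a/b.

F_att = 1/2·(g−p) = 1/2·(9,3) = (4.5000,1.5000)
o1: d²=325 > ρ²=59 → inactive
o2: d²=25 ≤ ρ²=59; F_rep = 35·(3,4)/25² = (0.1680,0.2240)
F = F_att + ΣF_rep = (4.6680,1.7240)
Δp = p'−p = (0.4668,0.1724); α = Δx/Fx = (1167/2500) / (1167/250) = 1/10
check: Δy/Fy = (431/2500) / (431/250) = 1/10 ✓

α = 1/10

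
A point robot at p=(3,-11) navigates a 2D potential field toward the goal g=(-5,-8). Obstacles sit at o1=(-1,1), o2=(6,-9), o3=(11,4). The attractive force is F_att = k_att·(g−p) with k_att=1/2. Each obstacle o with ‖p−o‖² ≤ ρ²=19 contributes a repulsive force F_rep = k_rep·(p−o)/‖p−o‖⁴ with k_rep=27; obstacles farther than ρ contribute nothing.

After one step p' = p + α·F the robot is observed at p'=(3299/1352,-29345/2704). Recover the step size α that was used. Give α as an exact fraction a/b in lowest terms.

α = 1/8

F_att = 1/2·(g−p) = 1/2·(-8,3) = (-4.0000,1.5000)
o1: d²=160 > ρ²=19 → inactive
o2: d²=13 ≤ ρ²=19; F_rep = 27·(-3,-2)/13² = (-0.4793,-0.3195)
o3: d²=289 > ρ²=19 → inactive
F = F_att + ΣF_rep = (-4.4793,1.1805)
Δp = p'−p = (-0.5599,0.1476); α = Δx/Fx = (-757/1352) / (-757/169) = 1/8
check: Δy/Fy = (399/2704) / (399/338) = 1/8 ✓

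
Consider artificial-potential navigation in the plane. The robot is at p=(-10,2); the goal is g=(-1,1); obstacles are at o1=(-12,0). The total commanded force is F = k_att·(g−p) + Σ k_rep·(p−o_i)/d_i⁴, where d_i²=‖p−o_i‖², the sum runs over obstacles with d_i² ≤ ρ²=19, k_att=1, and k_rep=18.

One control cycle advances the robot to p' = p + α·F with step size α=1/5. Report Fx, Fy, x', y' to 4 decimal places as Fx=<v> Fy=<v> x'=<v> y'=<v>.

Fx=9.5625 Fy=-0.4375 x'=-8.0875 y'=1.9125

F_att = 1·(g−p) = 1·(9,-1) = (9.0000,-1.0000)
o1: d²=8 ≤ ρ²=19; F_rep = 18·(2,2)/8² = (0.5625,0.5625)
F = F_att + ΣF_rep = (9.5625,-0.4375)
p' = p + 1/5·F = (-8.0875,1.9125)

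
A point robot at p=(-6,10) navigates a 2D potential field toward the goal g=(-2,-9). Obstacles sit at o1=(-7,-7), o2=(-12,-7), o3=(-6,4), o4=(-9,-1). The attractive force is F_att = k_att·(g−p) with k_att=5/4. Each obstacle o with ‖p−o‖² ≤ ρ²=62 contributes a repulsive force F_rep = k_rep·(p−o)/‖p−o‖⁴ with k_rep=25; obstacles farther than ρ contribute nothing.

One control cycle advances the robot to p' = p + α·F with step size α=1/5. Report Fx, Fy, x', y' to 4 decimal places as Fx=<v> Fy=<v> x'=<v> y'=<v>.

Fx=5.0000 Fy=-23.6343 x'=-5.0000 y'=5.2731

F_att = 5/4·(g−p) = 5/4·(4,-19) = (5.0000,-23.7500)
o1: d²=290 > ρ²=62 → inactive
o2: d²=325 > ρ²=62 → inactive
o3: d²=36 ≤ ρ²=62; F_rep = 25·(0,6)/36² = (0.0000,0.1157)
o4: d²=130 > ρ²=62 → inactive
F = F_att + ΣF_rep = (5.0000,-23.6343)
p' = p + 1/5·F = (-5.0000,5.2731)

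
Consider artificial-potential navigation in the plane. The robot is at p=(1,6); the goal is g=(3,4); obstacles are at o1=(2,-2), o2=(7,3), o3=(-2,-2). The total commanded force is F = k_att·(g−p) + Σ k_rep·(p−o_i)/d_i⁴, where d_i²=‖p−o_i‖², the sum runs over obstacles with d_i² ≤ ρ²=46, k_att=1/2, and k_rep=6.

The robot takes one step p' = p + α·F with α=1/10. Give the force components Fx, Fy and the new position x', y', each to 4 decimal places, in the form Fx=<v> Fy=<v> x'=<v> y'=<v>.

F_att = 1/2·(g−p) = 1/2·(2,-2) = (1.0000,-1.0000)
o1: d²=65 > ρ²=46 → inactive
o2: d²=45 ≤ ρ²=46; F_rep = 6·(-6,3)/45² = (-0.0178,0.0089)
o3: d²=73 > ρ²=46 → inactive
F = F_att + ΣF_rep = (0.9822,-0.9911)
p' = p + 1/10·F = (1.0982,5.9009)

Fx=0.9822 Fy=-0.9911 x'=1.0982 y'=5.9009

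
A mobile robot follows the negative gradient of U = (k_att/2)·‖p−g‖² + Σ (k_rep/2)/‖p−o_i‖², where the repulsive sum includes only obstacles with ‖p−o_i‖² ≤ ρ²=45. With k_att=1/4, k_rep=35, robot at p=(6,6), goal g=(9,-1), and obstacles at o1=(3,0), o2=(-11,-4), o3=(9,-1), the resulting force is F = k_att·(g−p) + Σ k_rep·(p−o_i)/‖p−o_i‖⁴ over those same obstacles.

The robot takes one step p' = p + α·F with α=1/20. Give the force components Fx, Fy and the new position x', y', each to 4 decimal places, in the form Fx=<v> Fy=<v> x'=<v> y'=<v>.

Fx=0.8019 Fy=-1.6463 x'=6.0401 y'=5.9177

F_att = 1/4·(g−p) = 1/4·(3,-7) = (0.7500,-1.7500)
o1: d²=45 ≤ ρ²=45; F_rep = 35·(3,6)/45² = (0.0519,0.1037)
o2: d²=389 > ρ²=45 → inactive
o3: d²=58 > ρ²=45 → inactive
F = F_att + ΣF_rep = (0.8019,-1.6463)
p' = p + 1/20·F = (6.0401,5.9177)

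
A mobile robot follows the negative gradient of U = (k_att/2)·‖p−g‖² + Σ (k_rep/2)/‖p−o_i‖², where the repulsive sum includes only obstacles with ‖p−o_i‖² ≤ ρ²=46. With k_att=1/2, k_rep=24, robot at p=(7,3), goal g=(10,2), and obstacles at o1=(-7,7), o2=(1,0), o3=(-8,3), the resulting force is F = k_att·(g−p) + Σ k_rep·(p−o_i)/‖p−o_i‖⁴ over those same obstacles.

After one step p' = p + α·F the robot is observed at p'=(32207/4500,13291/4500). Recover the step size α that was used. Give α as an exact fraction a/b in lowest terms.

α = 1/10

F_att = 1/2·(g−p) = 1/2·(3,-1) = (1.5000,-0.5000)
o1: d²=212 > ρ²=46 → inactive
o2: d²=45 ≤ ρ²=46; F_rep = 24·(6,3)/45² = (0.0711,0.0356)
o3: d²=225 > ρ²=46 → inactive
F = F_att + ΣF_rep = (1.5711,-0.4644)
Δp = p'−p = (0.1571,-0.0464); α = Δx/Fx = (707/4500) / (707/450) = 1/10
check: Δy/Fy = (-209/4500) / (-209/450) = 1/10 ✓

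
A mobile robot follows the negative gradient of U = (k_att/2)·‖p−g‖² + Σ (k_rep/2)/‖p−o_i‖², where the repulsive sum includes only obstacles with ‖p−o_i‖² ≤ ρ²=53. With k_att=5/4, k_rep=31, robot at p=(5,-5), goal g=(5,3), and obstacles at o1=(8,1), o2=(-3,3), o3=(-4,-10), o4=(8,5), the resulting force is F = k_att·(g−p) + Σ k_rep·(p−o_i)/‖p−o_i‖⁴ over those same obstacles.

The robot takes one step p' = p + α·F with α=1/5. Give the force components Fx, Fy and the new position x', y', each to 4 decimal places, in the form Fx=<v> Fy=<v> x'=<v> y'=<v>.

Fx=-0.0459 Fy=9.9081 x'=4.9908 y'=-3.0184

F_att = 5/4·(g−p) = 5/4·(0,8) = (0.0000,10.0000)
o1: d²=45 ≤ ρ²=53; F_rep = 31·(-3,-6)/45² = (-0.0459,-0.0919)
o2: d²=128 > ρ²=53 → inactive
o3: d²=106 > ρ²=53 → inactive
o4: d²=109 > ρ²=53 → inactive
F = F_att + ΣF_rep = (-0.0459,9.9081)
p' = p + 1/5·F = (4.9908,-3.0184)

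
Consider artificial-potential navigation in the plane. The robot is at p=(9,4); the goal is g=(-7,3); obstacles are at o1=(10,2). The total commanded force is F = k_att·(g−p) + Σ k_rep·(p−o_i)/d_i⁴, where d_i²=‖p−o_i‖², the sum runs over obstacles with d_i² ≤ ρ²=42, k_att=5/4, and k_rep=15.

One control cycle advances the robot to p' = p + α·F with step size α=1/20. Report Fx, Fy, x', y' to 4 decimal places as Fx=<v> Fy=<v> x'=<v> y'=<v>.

Fx=-20.6000 Fy=-0.0500 x'=7.9700 y'=3.9975

F_att = 5/4·(g−p) = 5/4·(-16,-1) = (-20.0000,-1.2500)
o1: d²=5 ≤ ρ²=42; F_rep = 15·(-1,2)/5² = (-0.6000,1.2000)
F = F_att + ΣF_rep = (-20.6000,-0.0500)
p' = p + 1/20·F = (7.9700,3.9975)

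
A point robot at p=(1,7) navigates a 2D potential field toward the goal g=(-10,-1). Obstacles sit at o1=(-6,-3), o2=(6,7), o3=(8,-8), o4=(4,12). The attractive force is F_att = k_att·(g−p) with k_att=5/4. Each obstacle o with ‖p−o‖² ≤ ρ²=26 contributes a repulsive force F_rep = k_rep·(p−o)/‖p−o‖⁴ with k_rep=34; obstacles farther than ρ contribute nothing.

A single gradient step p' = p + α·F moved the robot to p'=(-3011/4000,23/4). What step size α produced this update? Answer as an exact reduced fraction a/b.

F_att = 5/4·(g−p) = 5/4·(-11,-8) = (-13.7500,-10.0000)
o1: d²=149 > ρ²=26 → inactive
o2: d²=25 ≤ ρ²=26; F_rep = 34·(-5,0)/25² = (-0.2720,0.0000)
o3: d²=274 > ρ²=26 → inactive
o4: d²=34 > ρ²=26 → inactive
F = F_att + ΣF_rep = (-14.0220,-10.0000)
Δp = p'−p = (-1.7528,-1.2500); α = Δx/Fx = (-7011/4000) / (-7011/500) = 1/8
check: Δy/Fy = (-5/4) / (-10) = 1/8 ✓

α = 1/8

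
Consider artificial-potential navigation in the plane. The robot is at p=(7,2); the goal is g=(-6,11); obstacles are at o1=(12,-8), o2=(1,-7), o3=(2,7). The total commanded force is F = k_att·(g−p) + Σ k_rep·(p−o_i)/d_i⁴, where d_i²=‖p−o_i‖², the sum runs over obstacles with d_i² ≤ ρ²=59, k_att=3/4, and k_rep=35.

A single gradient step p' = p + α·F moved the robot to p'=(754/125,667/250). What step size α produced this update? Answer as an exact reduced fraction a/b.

α = 1/10

F_att = 3/4·(g−p) = 3/4·(-13,9) = (-9.7500,6.7500)
o1: d²=125 > ρ²=59 → inactive
o2: d²=117 > ρ²=59 → inactive
o3: d²=50 ≤ ρ²=59; F_rep = 35·(5,-5)/50² = (0.0700,-0.0700)
F = F_att + ΣF_rep = (-9.6800,6.6800)
Δp = p'−p = (-0.9680,0.6680); α = Δx/Fx = (-121/125) / (-242/25) = 1/10
check: Δy/Fy = (167/250) / (167/25) = 1/10 ✓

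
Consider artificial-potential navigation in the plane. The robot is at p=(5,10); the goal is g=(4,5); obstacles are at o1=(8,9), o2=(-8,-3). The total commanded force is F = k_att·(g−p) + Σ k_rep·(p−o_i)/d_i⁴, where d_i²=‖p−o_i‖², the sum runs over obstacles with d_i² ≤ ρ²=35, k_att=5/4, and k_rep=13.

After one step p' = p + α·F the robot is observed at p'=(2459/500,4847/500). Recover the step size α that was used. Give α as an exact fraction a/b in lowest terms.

F_att = 5/4·(g−p) = 5/4·(-1,-5) = (-1.2500,-6.2500)
o1: d²=10 ≤ ρ²=35; F_rep = 13·(-3,1)/10² = (-0.3900,0.1300)
o2: d²=338 > ρ²=35 → inactive
F = F_att + ΣF_rep = (-1.6400,-6.1200)
Δp = p'−p = (-0.0820,-0.3060); α = Δx/Fx = (-41/500) / (-41/25) = 1/20
check: Δy/Fy = (-153/500) / (-153/25) = 1/20 ✓

α = 1/20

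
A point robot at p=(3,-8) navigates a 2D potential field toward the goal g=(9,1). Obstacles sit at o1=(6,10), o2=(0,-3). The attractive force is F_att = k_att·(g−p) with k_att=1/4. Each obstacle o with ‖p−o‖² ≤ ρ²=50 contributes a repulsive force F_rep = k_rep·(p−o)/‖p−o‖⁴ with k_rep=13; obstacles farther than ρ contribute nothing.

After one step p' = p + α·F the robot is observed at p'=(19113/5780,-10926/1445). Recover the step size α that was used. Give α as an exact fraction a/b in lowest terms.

α = 1/5

F_att = 1/4·(g−p) = 1/4·(6,9) = (1.5000,2.2500)
o1: d²=333 > ρ²=50 → inactive
o2: d²=34 ≤ ρ²=50; F_rep = 13·(3,-5)/34² = (0.0337,-0.0562)
F = F_att + ΣF_rep = (1.5337,2.1938)
Δp = p'−p = (0.3067,0.4388); α = Δx/Fx = (1773/5780) / (1773/1156) = 1/5
check: Δy/Fy = (634/1445) / (634/289) = 1/5 ✓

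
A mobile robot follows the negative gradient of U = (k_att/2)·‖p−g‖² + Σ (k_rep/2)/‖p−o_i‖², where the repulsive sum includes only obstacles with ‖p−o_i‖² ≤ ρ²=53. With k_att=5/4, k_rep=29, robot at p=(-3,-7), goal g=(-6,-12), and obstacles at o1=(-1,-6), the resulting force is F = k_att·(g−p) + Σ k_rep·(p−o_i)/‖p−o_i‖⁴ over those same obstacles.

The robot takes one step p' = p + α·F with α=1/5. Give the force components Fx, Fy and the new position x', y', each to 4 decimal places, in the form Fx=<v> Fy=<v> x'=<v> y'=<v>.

Fx=-6.0700 Fy=-7.4100 x'=-4.2140 y'=-8.4820

F_att = 5/4·(g−p) = 5/4·(-3,-5) = (-3.7500,-6.2500)
o1: d²=5 ≤ ρ²=53; F_rep = 29·(-2,-1)/5² = (-2.3200,-1.1600)
F = F_att + ΣF_rep = (-6.0700,-7.4100)
p' = p + 1/5·F = (-4.2140,-8.4820)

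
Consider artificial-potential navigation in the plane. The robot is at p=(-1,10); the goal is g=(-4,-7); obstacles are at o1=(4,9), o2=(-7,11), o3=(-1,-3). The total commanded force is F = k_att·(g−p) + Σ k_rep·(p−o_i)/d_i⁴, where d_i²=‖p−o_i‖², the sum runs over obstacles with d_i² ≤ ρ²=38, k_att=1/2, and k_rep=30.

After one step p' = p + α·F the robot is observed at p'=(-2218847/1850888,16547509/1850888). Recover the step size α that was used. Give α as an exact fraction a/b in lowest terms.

α = 1/8

F_att = 1/2·(g−p) = 1/2·(-3,-17) = (-1.5000,-8.5000)
o1: d²=26 ≤ ρ²=38; F_rep = 30·(-5,1)/26² = (-0.2219,0.0444)
o2: d²=37 ≤ ρ²=38; F_rep = 30·(6,-1)/37² = (0.1315,-0.0219)
o3: d²=169 > ρ²=38 → inactive
F = F_att + ΣF_rep = (-1.5904,-8.4775)
Δp = p'−p = (-0.1988,-1.0597); α = Δx/Fx = (-367959/1850888) / (-367959/231361) = 1/8
check: Δy/Fy = (-1961371/1850888) / (-1961371/231361) = 1/8 ✓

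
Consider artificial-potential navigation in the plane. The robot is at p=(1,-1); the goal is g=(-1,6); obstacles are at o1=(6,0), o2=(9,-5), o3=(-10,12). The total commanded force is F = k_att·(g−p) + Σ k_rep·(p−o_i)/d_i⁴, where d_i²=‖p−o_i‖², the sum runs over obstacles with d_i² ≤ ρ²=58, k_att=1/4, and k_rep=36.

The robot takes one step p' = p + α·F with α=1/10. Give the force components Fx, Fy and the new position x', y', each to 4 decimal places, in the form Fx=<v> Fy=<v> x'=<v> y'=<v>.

Fx=-0.7663 Fy=1.6967 x'=0.9234 y'=-0.8303

F_att = 1/4·(g−p) = 1/4·(-2,7) = (-0.5000,1.7500)
o1: d²=26 ≤ ρ²=58; F_rep = 36·(-5,-1)/26² = (-0.2663,-0.0533)
o2: d²=80 > ρ²=58 → inactive
o3: d²=290 > ρ²=58 → inactive
F = F_att + ΣF_rep = (-0.7663,1.6967)
p' = p + 1/10·F = (0.9234,-0.8303)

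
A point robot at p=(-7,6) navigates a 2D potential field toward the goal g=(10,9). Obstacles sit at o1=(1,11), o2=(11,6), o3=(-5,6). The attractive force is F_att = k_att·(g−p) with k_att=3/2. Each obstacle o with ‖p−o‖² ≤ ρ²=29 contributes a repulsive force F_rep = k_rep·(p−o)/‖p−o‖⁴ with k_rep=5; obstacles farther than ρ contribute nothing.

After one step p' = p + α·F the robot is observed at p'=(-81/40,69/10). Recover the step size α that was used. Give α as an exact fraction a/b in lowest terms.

α = 1/5

F_att = 3/2·(g−p) = 3/2·(17,3) = (25.5000,4.5000)
o1: d²=89 > ρ²=29 → inactive
o2: d²=324 > ρ²=29 → inactive
o3: d²=4 ≤ ρ²=29; F_rep = 5·(-2,0)/4² = (-0.6250,0.0000)
F = F_att + ΣF_rep = (24.8750,4.5000)
Δp = p'−p = (4.9750,0.9000); α = Δx/Fx = (199/40) / (199/8) = 1/5
check: Δy/Fy = (9/10) / (9/2) = 1/5 ✓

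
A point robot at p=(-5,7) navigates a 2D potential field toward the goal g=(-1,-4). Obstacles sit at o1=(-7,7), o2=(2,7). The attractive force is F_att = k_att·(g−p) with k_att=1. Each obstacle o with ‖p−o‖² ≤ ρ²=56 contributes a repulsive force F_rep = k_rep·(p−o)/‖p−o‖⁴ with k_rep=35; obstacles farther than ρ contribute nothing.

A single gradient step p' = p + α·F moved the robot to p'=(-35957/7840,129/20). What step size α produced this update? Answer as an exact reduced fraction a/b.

F_att = 1·(g−p) = 1·(4,-11) = (4.0000,-11.0000)
o1: d²=4 ≤ ρ²=56; F_rep = 35·(2,0)/4² = (4.3750,0.0000)
o2: d²=49 ≤ ρ²=56; F_rep = 35·(-7,0)/49² = (-0.1020,0.0000)
F = F_att + ΣF_rep = (8.2730,-11.0000)
Δp = p'−p = (0.4136,-0.5500); α = Δx/Fx = (3243/7840) / (3243/392) = 1/20
check: Δy/Fy = (-11/20) / (-11) = 1/20 ✓

α = 1/20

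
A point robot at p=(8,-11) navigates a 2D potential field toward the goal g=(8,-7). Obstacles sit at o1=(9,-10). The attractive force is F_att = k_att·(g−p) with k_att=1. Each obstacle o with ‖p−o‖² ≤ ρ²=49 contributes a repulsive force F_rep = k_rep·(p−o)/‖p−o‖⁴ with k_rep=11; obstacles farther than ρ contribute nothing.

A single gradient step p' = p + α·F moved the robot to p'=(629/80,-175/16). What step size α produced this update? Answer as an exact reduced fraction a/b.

α = 1/20

F_att = 1·(g−p) = 1·(0,4) = (0.0000,4.0000)
o1: d²=2 ≤ ρ²=49; F_rep = 11·(-1,-1)/2² = (-2.7500,-2.7500)
F = F_att + ΣF_rep = (-2.7500,1.2500)
Δp = p'−p = (-0.1375,0.0625); α = Δx/Fx = (-11/80) / (-11/4) = 1/20
check: Δy/Fy = (1/16) / (5/4) = 1/20 ✓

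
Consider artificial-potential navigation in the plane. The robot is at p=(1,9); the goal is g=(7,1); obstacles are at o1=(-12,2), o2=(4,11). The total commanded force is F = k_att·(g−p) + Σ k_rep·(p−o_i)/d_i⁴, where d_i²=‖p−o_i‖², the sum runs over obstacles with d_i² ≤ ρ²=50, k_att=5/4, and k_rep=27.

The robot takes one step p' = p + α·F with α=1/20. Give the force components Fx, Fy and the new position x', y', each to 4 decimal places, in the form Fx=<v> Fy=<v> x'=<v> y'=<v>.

F_att = 5/4·(g−p) = 5/4·(6,-8) = (7.5000,-10.0000)
o1: d²=218 > ρ²=50 → inactive
o2: d²=13 ≤ ρ²=50; F_rep = 27·(-3,-2)/13² = (-0.4793,-0.3195)
F = F_att + ΣF_rep = (7.0207,-10.3195)
p' = p + 1/20·F = (1.3510,8.4840)

Fx=7.0207 Fy=-10.3195 x'=1.3510 y'=8.4840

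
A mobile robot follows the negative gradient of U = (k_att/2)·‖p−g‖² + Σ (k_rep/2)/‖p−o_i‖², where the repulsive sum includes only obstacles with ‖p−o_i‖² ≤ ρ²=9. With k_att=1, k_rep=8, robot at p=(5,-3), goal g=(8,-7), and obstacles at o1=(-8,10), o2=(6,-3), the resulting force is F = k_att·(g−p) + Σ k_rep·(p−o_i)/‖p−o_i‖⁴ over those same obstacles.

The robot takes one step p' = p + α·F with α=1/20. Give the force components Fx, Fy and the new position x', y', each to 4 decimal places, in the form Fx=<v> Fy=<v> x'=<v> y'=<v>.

F_att = 1·(g−p) = 1·(3,-4) = (3.0000,-4.0000)
o1: d²=338 > ρ²=9 → inactive
o2: d²=1 ≤ ρ²=9; F_rep = 8·(-1,0)/1² = (-8.0000,0.0000)
F = F_att + ΣF_rep = (-5.0000,-4.0000)
p' = p + 1/20·F = (4.7500,-3.2000)

Fx=-5.0000 Fy=-4.0000 x'=4.7500 y'=-3.2000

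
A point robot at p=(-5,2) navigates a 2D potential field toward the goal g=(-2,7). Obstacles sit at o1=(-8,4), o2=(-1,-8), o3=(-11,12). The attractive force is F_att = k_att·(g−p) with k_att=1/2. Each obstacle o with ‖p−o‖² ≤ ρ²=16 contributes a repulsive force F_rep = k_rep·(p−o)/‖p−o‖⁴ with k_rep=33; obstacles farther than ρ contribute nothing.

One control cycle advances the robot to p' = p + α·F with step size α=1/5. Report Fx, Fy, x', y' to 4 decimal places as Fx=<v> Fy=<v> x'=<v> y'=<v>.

Fx=2.0858 Fy=2.1095 x'=-4.5828 y'=2.4219

F_att = 1/2·(g−p) = 1/2·(3,5) = (1.5000,2.5000)
o1: d²=13 ≤ ρ²=16; F_rep = 33·(3,-2)/13² = (0.5858,-0.3905)
o2: d²=116 > ρ²=16 → inactive
o3: d²=136 > ρ²=16 → inactive
F = F_att + ΣF_rep = (2.0858,2.1095)
p' = p + 1/5·F = (-4.5828,2.4219)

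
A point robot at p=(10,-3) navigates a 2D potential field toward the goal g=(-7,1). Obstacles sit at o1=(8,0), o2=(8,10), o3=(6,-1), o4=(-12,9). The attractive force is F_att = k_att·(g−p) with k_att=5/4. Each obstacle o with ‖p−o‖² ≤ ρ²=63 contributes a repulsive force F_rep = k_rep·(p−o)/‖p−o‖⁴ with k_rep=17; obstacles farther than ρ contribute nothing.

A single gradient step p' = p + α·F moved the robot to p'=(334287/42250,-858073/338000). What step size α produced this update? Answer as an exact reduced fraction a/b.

α = 1/10

F_att = 5/4·(g−p) = 5/4·(-17,4) = (-21.2500,5.0000)
o1: d²=13 ≤ ρ²=63; F_rep = 17·(2,-3)/13² = (0.2012,-0.3018)
o2: d²=173 > ρ²=63 → inactive
o3: d²=20 ≤ ρ²=63; F_rep = 17·(4,-2)/20² = (0.1700,-0.0850)
o4: d²=628 > ρ²=63 → inactive
F = F_att + ΣF_rep = (-20.8788,4.6132)
Δp = p'−p = (-2.0879,0.4613); α = Δx/Fx = (-88213/42250) / (-88213/4225) = 1/10
check: Δy/Fy = (155927/338000) / (155927/33800) = 1/10 ✓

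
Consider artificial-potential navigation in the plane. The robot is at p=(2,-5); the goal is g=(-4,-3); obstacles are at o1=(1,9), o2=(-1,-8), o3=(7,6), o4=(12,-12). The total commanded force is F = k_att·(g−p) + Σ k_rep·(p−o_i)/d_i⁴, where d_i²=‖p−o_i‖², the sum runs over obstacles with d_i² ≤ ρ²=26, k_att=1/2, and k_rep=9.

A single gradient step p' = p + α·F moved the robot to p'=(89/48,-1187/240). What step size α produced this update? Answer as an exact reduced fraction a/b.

α = 1/20

F_att = 1/2·(g−p) = 1/2·(-6,2) = (-3.0000,1.0000)
o1: d²=197 > ρ²=26 → inactive
o2: d²=18 ≤ ρ²=26; F_rep = 9·(3,3)/18² = (0.0833,0.0833)
o3: d²=146 > ρ²=26 → inactive
o4: d²=149 > ρ²=26 → inactive
F = F_att + ΣF_rep = (-2.9167,1.0833)
Δp = p'−p = (-0.1458,0.0542); α = Δx/Fx = (-7/48) / (-35/12) = 1/20
check: Δy/Fy = (13/240) / (13/12) = 1/20 ✓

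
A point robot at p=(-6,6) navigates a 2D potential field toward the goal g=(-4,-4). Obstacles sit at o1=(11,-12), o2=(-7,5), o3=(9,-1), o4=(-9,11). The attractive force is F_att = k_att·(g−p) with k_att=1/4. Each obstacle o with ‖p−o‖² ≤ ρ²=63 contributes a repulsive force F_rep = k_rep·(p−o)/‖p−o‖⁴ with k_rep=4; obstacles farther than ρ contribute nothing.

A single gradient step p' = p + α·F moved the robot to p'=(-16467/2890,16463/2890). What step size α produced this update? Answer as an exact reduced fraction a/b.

F_att = 1/4·(g−p) = 1/4·(2,-10) = (0.5000,-2.5000)
o1: d²=613 > ρ²=63 → inactive
o2: d²=2 ≤ ρ²=63; F_rep = 4·(1,1)/2² = (1.0000,1.0000)
o3: d²=274 > ρ²=63 → inactive
o4: d²=34 ≤ ρ²=63; F_rep = 4·(3,-5)/34² = (0.0104,-0.0173)
F = F_att + ΣF_rep = (1.5104,-1.5173)
Δp = p'−p = (0.3021,-0.3035); α = Δx/Fx = (873/2890) / (873/578) = 1/5
check: Δy/Fy = (-877/2890) / (-877/578) = 1/5 ✓

α = 1/5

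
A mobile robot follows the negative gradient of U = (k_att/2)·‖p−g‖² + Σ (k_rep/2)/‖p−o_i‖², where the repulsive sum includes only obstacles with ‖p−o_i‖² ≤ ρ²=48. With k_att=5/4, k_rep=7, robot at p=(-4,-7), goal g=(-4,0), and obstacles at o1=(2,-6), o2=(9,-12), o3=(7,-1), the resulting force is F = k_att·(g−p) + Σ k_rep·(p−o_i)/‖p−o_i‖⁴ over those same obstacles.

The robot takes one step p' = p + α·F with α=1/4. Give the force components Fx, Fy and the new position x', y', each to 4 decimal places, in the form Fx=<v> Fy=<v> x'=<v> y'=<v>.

Fx=-0.0307 Fy=8.7449 x'=-4.0077 y'=-4.8138

F_att = 5/4·(g−p) = 5/4·(0,7) = (0.0000,8.7500)
o1: d²=37 ≤ ρ²=48; F_rep = 7·(-6,-1)/37² = (-0.0307,-0.0051)
o2: d²=194 > ρ²=48 → inactive
o3: d²=157 > ρ²=48 → inactive
F = F_att + ΣF_rep = (-0.0307,8.7449)
p' = p + 1/4·F = (-4.0077,-4.8138)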